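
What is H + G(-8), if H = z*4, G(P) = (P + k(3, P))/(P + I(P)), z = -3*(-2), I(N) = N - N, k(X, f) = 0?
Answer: 25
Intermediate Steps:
I(N) = 0
z = 6
G(P) = 1 (G(P) = (P + 0)/(P + 0) = P/P = 1)
H = 24 (H = 6*4 = 24)
H + G(-8) = 24 + 1 = 25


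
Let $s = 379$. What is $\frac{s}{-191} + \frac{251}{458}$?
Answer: $- \frac{125641}{87478} \approx -1.4363$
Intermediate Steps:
$\frac{s}{-191} + \frac{251}{458} = \frac{379}{-191} + \frac{251}{458} = 379 \left(- \frac{1}{191}\right) + 251 \cdot \frac{1}{458} = - \frac{379}{191} + \frac{251}{458} = - \frac{125641}{87478}$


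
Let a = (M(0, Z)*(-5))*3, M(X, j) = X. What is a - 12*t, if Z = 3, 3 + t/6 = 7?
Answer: -288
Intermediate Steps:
t = 24 (t = -18 + 6*7 = -18 + 42 = 24)
a = 0 (a = (0*(-5))*3 = 0*3 = 0)
a - 12*t = 0 - 12*24 = 0 - 288 = -288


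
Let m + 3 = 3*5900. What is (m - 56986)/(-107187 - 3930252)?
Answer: 39289/4037439 ≈ 0.0097312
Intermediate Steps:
m = 17697 (m = -3 + 3*5900 = -3 + 17700 = 17697)
(m - 56986)/(-107187 - 3930252) = (17697 - 56986)/(-107187 - 3930252) = -39289/(-4037439) = -39289*(-1/4037439) = 39289/4037439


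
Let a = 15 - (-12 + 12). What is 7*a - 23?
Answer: 82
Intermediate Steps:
a = 15 (a = 15 - 1*0 = 15 + 0 = 15)
7*a - 23 = 7*15 - 23 = 105 - 23 = 82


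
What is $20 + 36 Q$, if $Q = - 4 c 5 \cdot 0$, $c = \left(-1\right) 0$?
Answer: $20$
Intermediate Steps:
$c = 0$
$Q = 0$ ($Q = \left(-4\right) 0 \cdot 5 \cdot 0 = 0 \cdot 5 \cdot 0 = 0 \cdot 0 = 0$)
$20 + 36 Q = 20 + 36 \cdot 0 = 20 + 0 = 20$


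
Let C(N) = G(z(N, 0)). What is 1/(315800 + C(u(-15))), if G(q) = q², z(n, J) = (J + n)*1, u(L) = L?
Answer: 1/316025 ≈ 3.1643e-6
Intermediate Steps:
z(n, J) = J + n
C(N) = N² (C(N) = (0 + N)² = N²)
1/(315800 + C(u(-15))) = 1/(315800 + (-15)²) = 1/(315800 + 225) = 1/316025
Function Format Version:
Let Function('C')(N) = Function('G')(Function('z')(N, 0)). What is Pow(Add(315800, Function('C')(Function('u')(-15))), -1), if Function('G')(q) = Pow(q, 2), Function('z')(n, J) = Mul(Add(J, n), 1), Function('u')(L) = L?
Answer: Rational(1, 316025) ≈ 3.1643e-6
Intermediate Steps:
Function('z')(n, J) = Add(J, n)
Function('C')(N) = Pow(N, 2) (Function('C')(N) = Pow(Add(0, N), 2) = Pow(N, 2))
Pow(Add(315800, Function('C')(Function('u')(-15))), -1) = Pow(Add(315800, Pow(-15, 2)), -1) = Pow(Add(315800, 225), -1) = Pow(316025, -1) = Rational(1, 316025)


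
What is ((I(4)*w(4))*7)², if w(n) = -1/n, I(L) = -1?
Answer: 49/16 ≈ 3.0625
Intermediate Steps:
((I(4)*w(4))*7)² = (-(-1)/4*7)² = (-1*(-¼)*7)² = ((¼)*7)² = (7/4)² = 49/16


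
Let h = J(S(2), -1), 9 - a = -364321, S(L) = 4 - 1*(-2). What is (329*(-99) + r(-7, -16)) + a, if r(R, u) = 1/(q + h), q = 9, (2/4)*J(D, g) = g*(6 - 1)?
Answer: 331758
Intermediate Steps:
S(L) = 6 (S(L) = 4 + 2 = 6)
J(D, g) = 10*g (J(D, g) = 2*(g*(6 - 1)) = 2*(g*5) = 2*(5*g) = 10*g)
a = 364330 (a = 9 - 1*(-364321) = 9 + 364321 = 364330)
h = -10 (h = 10*(-1) = -10)
r(R, u) = -1 (r(R, u) = 1/(9 - 10) = 1/(-1) = -1)
(329*(-99) + r(-7, -16)) + a = (329*(-99) - 1) + 364330 = (-32571 - 1) + 364330 = -32572 + 364330 = 331758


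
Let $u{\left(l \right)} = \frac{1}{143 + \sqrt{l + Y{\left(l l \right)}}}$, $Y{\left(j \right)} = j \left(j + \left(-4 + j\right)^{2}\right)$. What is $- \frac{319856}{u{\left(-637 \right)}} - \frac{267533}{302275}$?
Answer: $- \frac{13825879820733}{302275} - 6716976 \sqrt{151492283674589} \approx -8.2674 \cdot 10^{13}$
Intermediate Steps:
$u{\left(l \right)} = \frac{1}{143 + \sqrt{l + l^{2} \left(l^{2} + \left(-4 + l^{2}\right)^{2}\right)}}$ ($u{\left(l \right)} = \frac{1}{143 + \sqrt{l + l l \left(l l + \left(-4 + l l\right)^{2}\right)}} = \frac{1}{143 + \sqrt{l + l^{2} \left(l^{2} + \left(-4 + l^{2}\right)^{2}\right)}}$)
$- \frac{319856}{u{\left(-637 \right)}} - \frac{267533}{302275} = - \frac{319856}{\frac{1}{143 + \sqrt{- 637 \left(1 - 637 \left(\left(-637\right)^{2} + \left(-4 + \left(-637\right)^{2}\right)^{2}\right)\right)}}} - \frac{267533}{302275} = - \frac{319856}{\frac{1}{143 + \sqrt{- 637 \left(1 - 637 \left(405769 + \left(-4 + 405769\right)^{2}\right)\right)}}} - \frac{267533}{302275} = - \frac{319856}{\frac{1}{143 + \sqrt{- 637 \left(1 - 637 \left(405769 + 405765^{2}\right)\right)}}} - \frac{267533}{302275} = - \frac{319856}{\frac{1}{143 + \sqrt{- 637 \left(1 - 637 \left(405769 + 164645235225\right)\right)}}} - \frac{267533}{302275} = - \frac{319856}{\frac{1}{143 + \sqrt{- 637 \left(1 - 104879273313178\right)}}} - \frac{267533}{302275} = - \frac{319856}{\frac{1}{143 + \sqrt{\left(-637\right) \left(-104879273313177\right)}}} - \frac{267533}{302275} = - \frac{319856}{\frac{1}{143 + \sqrt{66808097100493749}}} - \frac{267533}{302275} = - \frac{319856}{\frac{1}{143 + 21 \sqrt{151492283674589}}} - \frac{267533}{302275} = - 319856 \left(143 + 21 \sqrt{151492283674589}\right) - \frac{267533}{302275} = \left(-45739408 - 6716976 \sqrt{151492283674589}\right) - \frac{267533}{302275} = - \frac{13825879820733}{302275} - 6716976 \sqrt{151492283674589}$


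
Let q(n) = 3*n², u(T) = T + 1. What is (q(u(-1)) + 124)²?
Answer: 15376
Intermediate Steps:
u(T) = 1 + T
(q(u(-1)) + 124)² = (3*(1 - 1)² + 124)² = (3*0² + 124)² = (3*0 + 124)² = (0 + 124)² = 124² = 15376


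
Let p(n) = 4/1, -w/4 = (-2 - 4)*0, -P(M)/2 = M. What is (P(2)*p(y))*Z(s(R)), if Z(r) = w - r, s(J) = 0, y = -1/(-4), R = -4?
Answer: 0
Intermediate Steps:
P(M) = -2*M
w = 0 (w = -4*(-2 - 4)*0 = -(-24)*0 = -4*0 = 0)
y = ¼ (y = -1*(-¼) = ¼ ≈ 0.25000)
p(n) = 4 (p(n) = 4*1 = 4)
Z(r) = -r (Z(r) = 0 - r = -r)
(P(2)*p(y))*Z(s(R)) = (-2*2*4)*(-1*0) = -4*4*0 = -16*0 = 0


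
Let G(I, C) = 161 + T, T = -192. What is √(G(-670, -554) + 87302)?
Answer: √87271 ≈ 295.42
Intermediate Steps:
G(I, C) = -31 (G(I, C) = 161 - 192 = -31)
√(G(-670, -554) + 87302) = √(-31 + 87302) = √87271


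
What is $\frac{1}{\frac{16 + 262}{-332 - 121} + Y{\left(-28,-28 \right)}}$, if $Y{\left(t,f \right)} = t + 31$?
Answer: $\frac{453}{1081} \approx 0.41906$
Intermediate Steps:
$Y{\left(t,f \right)} = 31 + t$
$\frac{1}{\frac{16 + 262}{-332 - 121} + Y{\left(-28,-28 \right)}} = \frac{1}{\frac{16 + 262}{-332 - 121} + \left(31 - 28\right)} = \frac{1}{\frac{278}{-453} + 3} = \frac{1}{278 \left(- \frac{1}{453}\right) + 3} = \frac{1}{- \frac{278}{453} + 3} = \frac{1}{\frac{1081}{453}} = \frac{453}{1081}$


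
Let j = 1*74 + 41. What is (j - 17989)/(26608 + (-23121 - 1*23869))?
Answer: 2979/3397 ≈ 0.87695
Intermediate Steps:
j = 115 (j = 74 + 41 = 115)
(j - 17989)/(26608 + (-23121 - 1*23869)) = (115 - 17989)/(26608 + (-23121 - 1*23869)) = -17874/(26608 + (-23121 - 23869)) = -17874/(26608 - 46990) = -17874/(-20382) = -17874*(-1/20382) = 2979/3397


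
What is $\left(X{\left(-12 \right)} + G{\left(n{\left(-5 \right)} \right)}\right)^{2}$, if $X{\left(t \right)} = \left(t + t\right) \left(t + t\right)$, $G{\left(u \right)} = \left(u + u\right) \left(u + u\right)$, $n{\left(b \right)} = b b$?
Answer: $9461776$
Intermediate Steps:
$n{\left(b \right)} = b^{2}$
$G{\left(u \right)} = 4 u^{2}$ ($G{\left(u \right)} = 2 u 2 u = 4 u^{2}$)
$X{\left(t \right)} = 4 t^{2}$ ($X{\left(t \right)} = 2 t 2 t = 4 t^{2}$)
$\left(X{\left(-12 \right)} + G{\left(n{\left(-5 \right)} \right)}\right)^{2} = \left(4 \left(-12\right)^{2} + 4 \left(\left(-5\right)^{2}\right)^{2}\right)^{2} = \left(4 \cdot 144 + 4 \cdot 25^{2}\right)^{2} = \left(576 + 4 \cdot 625\right)^{2} = \left(576 + 2500\right)^{2} = 3076^{2} = 9461776$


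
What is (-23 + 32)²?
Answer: 81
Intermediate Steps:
(-23 + 32)² = 9² = 81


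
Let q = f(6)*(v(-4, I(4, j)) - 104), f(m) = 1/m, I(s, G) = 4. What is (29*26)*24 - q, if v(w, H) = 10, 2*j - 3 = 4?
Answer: 54335/3 ≈ 18112.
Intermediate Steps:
j = 7/2 (j = 3/2 + (1/2)*4 = 3/2 + 2 = 7/2 ≈ 3.5000)
q = -47/3 (q = (10 - 104)/6 = (1/6)*(-94) = -47/3 ≈ -15.667)
(29*26)*24 - q = (29*26)*24 - 1*(-47/3) = 754*24 + 47/3 = 18096 + 47/3 = 54335/3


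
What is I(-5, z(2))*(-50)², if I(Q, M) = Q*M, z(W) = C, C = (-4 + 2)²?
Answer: -50000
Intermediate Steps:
C = 4 (C = (-2)² = 4)
z(W) = 4
I(Q, M) = M*Q
I(-5, z(2))*(-50)² = (4*(-5))*(-50)² = -20*2500 = -50000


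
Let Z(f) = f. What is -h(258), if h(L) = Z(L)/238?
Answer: -129/119 ≈ -1.0840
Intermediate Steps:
h(L) = L/238
-h(258) = -258/238 = -1*129/119 = -129/119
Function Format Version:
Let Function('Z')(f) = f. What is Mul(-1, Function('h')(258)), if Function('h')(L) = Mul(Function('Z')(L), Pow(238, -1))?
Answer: Rational(-129, 119) ≈ -1.0840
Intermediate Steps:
Function('h')(L) = Mul(Rational(1, 238), L) (Function('h')(L) = Mul(L, Pow(238, -1)) = Mul(L, Rational(1, 238)) = Mul(Rational(1, 238), L))
Mul(-1, Function('h')(258)) = Mul(-1, Mul(Rational(1, 238), 258)) = Mul(-1, Rational(129, 119)) = Rational(-129, 119)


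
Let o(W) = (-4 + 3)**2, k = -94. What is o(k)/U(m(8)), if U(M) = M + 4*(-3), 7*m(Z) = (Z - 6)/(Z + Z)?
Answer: -56/671 ≈ -0.083457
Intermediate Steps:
m(Z) = (-6 + Z)/(14*Z) (m(Z) = ((Z - 6)/(Z + Z))/7 = ((-6 + Z)/((2*Z)))/7 = ((-6 + Z)*(1/(2*Z)))/7 = ((-6 + Z)/(2*Z))/7 = (-6 + Z)/(14*Z))
o(W) = 1 (o(W) = (-1)**2 = 1)
U(M) = -12 + M (U(M) = M - 12 = -12 + M)
o(k)/U(m(8)) = 1/(-12 + (1/14)*(-6 + 8)/8) = 1/(-12 + (1/14)*(1/8)*2) = 1/(-12 + 1/56) = 1/(-671/56) = 1*(-56/671) = -56/671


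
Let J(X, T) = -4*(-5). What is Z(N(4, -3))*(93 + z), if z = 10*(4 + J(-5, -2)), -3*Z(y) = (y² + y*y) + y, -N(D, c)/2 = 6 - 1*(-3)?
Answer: -69930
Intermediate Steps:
J(X, T) = 20
N(D, c) = -18 (N(D, c) = -2*(6 - 1*(-3)) = -2*(6 + 3) = -2*9 = -18)
Z(y) = -2*y²/3 - y/3 (Z(y) = -((y² + y*y) + y)/3 = -((y² + y²) + y)/3 = -(2*y² + y)/3 = -(y + 2*y²)/3 = -2*y²/3 - y/3)
z = 240 (z = 10*(4 + 20) = 10*24 = 240)
Z(N(4, -3))*(93 + z) = (-⅓*(-18)*(1 + 2*(-18)))*(93 + 240) = -⅓*(-18)*(1 - 36)*333 = -⅓*(-18)*(-35)*333 = -210*333 = -69930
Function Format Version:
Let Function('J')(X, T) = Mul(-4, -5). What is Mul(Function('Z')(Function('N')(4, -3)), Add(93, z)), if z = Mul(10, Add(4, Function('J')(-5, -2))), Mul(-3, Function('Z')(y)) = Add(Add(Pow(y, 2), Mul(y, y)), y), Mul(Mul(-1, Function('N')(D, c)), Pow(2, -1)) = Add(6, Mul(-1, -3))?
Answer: -69930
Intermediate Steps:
Function('J')(X, T) = 20
Function('N')(D, c) = -18 (Function('N')(D, c) = Mul(-2, Add(6, Mul(-1, -3))) = Mul(-2, Add(6, 3)) = Mul(-2, 9) = -18)
Function('Z')(y) = Add(Mul(Rational(-2, 3), Pow(y, 2)), Mul(Rational(-1, 3), y)) (Function('Z')(y) = Mul(Rational(-1, 3), Add(Add(Pow(y, 2), Mul(y, y)), y)) = Mul(Rational(-1, 3), Add(Add(Pow(y, 2), Pow(y, 2)), y)) = Mul(Rational(-1, 3), Add(Mul(2, Pow(y, 2)), y)) = Mul(Rational(-1, 3), Add(y, Mul(2, Pow(y, 2)))) = Add(Mul(Rational(-2, 3), Pow(y, 2)), Mul(Rational(-1, 3), y)))
z = 240 (z = Mul(10, Add(4, 20)) = Mul(10, 24) = 240)
Mul(Function('Z')(Function('N')(4, -3)), Add(93, z)) = Mul(Mul(Rational(-1, 3), -18, Add(1, Mul(2, -18))), Add(93, 240)) = Mul(Mul(Rational(-1, 3), -18, Add(1, -36)), 333) = Mul(Mul(Rational(-1, 3), -18, -35), 333) = Mul(-210, 333) = -69930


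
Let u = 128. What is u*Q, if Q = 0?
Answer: 0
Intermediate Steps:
u*Q = 128*0 = 0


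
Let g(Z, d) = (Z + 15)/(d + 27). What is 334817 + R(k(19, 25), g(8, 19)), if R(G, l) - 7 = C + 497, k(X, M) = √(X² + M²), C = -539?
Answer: 334782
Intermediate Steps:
k(X, M) = √(M² + X²)
g(Z, d) = (15 + Z)/(27 + d)
R(G, l) = -35 (R(G, l) = 7 + (-539 + 497) = 7 - 42 = -35)
334817 + R(k(19, 25), g(8, 19)) = 334817 - 35 = 334782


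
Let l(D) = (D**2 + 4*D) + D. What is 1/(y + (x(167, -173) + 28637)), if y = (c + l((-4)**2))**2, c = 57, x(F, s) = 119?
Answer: 1/183205 ≈ 5.4584e-6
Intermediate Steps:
l(D) = D**2 + 5*D
y = 154449 (y = (57 + (-4)**2*(5 + (-4)**2))**2 = (57 + 16*(5 + 16))**2 = (57 + 16*21)**2 = (57 + 336)**2 = 393**2 = 154449)
1/(y + (x(167, -173) + 28637)) = 1/(154449 + (119 + 28637)) = 1/(154449 + 28756) = 1/183205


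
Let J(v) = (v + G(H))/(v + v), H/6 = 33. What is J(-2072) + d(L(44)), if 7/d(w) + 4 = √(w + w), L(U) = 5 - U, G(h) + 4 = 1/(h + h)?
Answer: (-8198788*I + 822095*√78)/(1641024*(√78 + 4*I)) ≈ 0.20309 - 0.65768*I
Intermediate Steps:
H = 198 (H = 6*33 = 198)
G(h) = -4 + 1/(2*h) (G(h) = -4 + 1/(h + h) = -4 + 1/(2*h))
d(w) = 7/(-4 + √2*√w) (d(w) = 7/(-4 + √(w + w)) = 7/(-4 + √(2*w)) = 7/(-4 + √2*√w))
J(v) = (-1583/396 + v)/(2*v) (J(v) = (v + (-4 + (½)/198))/(v + v) = (v + (-4 + (½)*(1/198)))/((2*v)) = (v + (-4 + 1/396))*(1/(2*v)) = (v - 1583/396)*(1/(2*v)) = (-1583/396 + v)*(1/(2*v)) = (-1583/396 + v)/(2*v))
J(-2072) + d(L(44)) = (1/792)*(-1583 + 396*(-2072))/(-2072) + 7/(-4 + √2*√(5 - 1*44)) = (1/792)*(-1/2072)*(-1583 - 820512) + 7/(-4 + √2*√(5 - 44)) = (1/792)*(-1/2072)*(-822095) + 7/(-4 + √2*√(-39)) = 822095/1641024 + 7/(-4 + √2*(I*√39)) = 822095/1641024 + 7/(-4 + I*√78)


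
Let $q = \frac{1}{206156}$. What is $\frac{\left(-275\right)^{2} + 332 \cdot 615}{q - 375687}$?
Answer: $- \frac{57683479580}{77450129171} \approx -0.74478$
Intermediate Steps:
$q = \frac{1}{206156} \approx 4.8507 \cdot 10^{-6}$
$\frac{\left(-275\right)^{2} + 332 \cdot 615}{q - 375687} = \frac{\left(-275\right)^{2} + 332 \cdot 615}{\frac{1}{206156} - 375687} = \frac{75625 + 204180}{- \frac{77450129171}{206156}} = 279805 \left(- \frac{206156}{77450129171}\right) = - \frac{57683479580}{77450129171}$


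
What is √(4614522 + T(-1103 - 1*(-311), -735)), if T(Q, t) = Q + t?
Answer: 3*√512555 ≈ 2147.8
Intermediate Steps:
√(4614522 + T(-1103 - 1*(-311), -735)) = √(4614522 + ((-1103 - 1*(-311)) - 735)) = √(4614522 + ((-1103 + 311) - 735)) = √(4614522 + (-792 - 735)) = √(4614522 - 1527) = √4612995 = 3*√512555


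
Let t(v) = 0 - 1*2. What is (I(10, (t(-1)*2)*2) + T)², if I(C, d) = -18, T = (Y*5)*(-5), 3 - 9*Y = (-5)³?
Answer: 11303044/81 ≈ 1.3954e+5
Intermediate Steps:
t(v) = -2 (t(v) = 0 - 2 = -2)
Y = 128/9 (Y = ⅓ - ⅑*(-5)³ = ⅓ - ⅑*(-125) = ⅓ + 125/9 = 128/9 ≈ 14.222)
T = -3200/9 (T = ((128/9)*5)*(-5) = (640/9)*(-5) = -3200/9 ≈ -355.56)
(I(10, (t(-1)*2)*2) + T)² = (-18 - 3200/9)² = (-3362/9)² = 11303044/81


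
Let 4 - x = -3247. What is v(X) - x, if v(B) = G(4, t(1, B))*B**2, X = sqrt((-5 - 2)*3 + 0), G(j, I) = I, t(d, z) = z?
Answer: -3251 - 21*I*sqrt(21) ≈ -3251.0 - 96.234*I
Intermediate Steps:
x = 3251 (x = 4 - 1*(-3247) = 4 + 3247 = 3251)
X = I*sqrt(21) (X = sqrt(-7*3 + 0) = sqrt(-21 + 0) = sqrt(-21) = I*sqrt(21) ≈ 4.5826*I)
v(B) = B**3 (v(B) = B*B**2 = B**3)
v(X) - x = (I*sqrt(21))**3 - 1*3251 = -21*I*sqrt(21) - 3251 = -3251 - 21*I*sqrt(21)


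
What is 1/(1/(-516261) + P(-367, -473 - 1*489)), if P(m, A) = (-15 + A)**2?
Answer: 516261/492786096068 ≈ 1.0476e-6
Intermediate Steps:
1/(1/(-516261) + P(-367, -473 - 1*489)) = 1/(1/(-516261) + (-15 + (-473 - 1*489))**2) = 1/(-1/516261 + (-15 + (-473 - 489))**2) = 1/(-1/516261 + (-15 - 962)**2) = 1/(-1/516261 + (-977)**2) = 1/(-1/516261 + 954529) = 1/(492786096068/516261) = 516261/492786096068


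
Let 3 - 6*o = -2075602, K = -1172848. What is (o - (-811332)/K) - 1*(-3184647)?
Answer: 3105625686623/879636 ≈ 3.5306e+6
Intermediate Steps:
o = 2075605/6 (o = ½ - ⅙*(-2075602) = ½ + 1037801/3 = 2075605/6 ≈ 3.4593e+5)
(o - (-811332)/K) - 1*(-3184647) = (2075605/6 - (-811332)/(-1172848)) - 1*(-3184647) = (2075605/6 - (-811332)*(-1)/1172848) + 3184647 = (2075605/6 - 1*202833/293212) + 3184647 = (2075605/6 - 202833/293212) + 3184647 = 304295538131/879636 + 3184647 = 3105625686623/879636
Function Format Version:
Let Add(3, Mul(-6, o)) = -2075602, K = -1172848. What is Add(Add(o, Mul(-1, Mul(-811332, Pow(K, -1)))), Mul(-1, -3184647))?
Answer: Rational(3105625686623, 879636) ≈ 3.5306e+6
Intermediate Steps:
o = Rational(2075605, 6) (o = Add(Rational(1, 2), Mul(Rational(-1, 6), -2075602)) = Add(Rational(1, 2), Rational(1037801, 3)) = Rational(2075605, 6) ≈ 3.4593e+5)
Add(Add(o, Mul(-1, Mul(-811332, Pow(K, -1)))), Mul(-1, -3184647)) = Add(Add(Rational(2075605, 6), Mul(-1, Mul(-811332, Pow(-1172848, -1)))), Mul(-1, -3184647)) = Add(Add(Rational(2075605, 6), Mul(-1, Mul(-811332, Rational(-1, 1172848)))), 3184647) = Add(Add(Rational(2075605, 6), Mul(-1, Rational(202833, 293212))), 3184647) = Add(Add(Rational(2075605, 6), Rational(-202833, 293212)), 3184647) = Add(Rational(304295538131, 879636), 3184647) = Rational(3105625686623, 879636)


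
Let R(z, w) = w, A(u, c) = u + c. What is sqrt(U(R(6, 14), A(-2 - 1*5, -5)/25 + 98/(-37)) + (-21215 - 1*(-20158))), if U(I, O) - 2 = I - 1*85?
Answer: I*sqrt(1126) ≈ 33.556*I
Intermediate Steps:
A(u, c) = c + u
U(I, O) = -83 + I (U(I, O) = 2 + (I - 1*85) = 2 + (I - 85) = 2 + (-85 + I) = -83 + I)
sqrt(U(R(6, 14), A(-2 - 1*5, -5)/25 + 98/(-37)) + (-21215 - 1*(-20158))) = sqrt((-83 + 14) + (-21215 - 1*(-20158))) = sqrt(-69 + (-21215 + 20158)) = sqrt(-69 - 1057) = sqrt(-1126) = I*sqrt(1126)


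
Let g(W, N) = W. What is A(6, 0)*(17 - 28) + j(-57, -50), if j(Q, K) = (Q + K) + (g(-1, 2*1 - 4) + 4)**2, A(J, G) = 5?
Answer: -153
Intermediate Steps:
j(Q, K) = 9 + K + Q (j(Q, K) = (Q + K) + (-1 + 4)**2 = (K + Q) + 3**2 = (K + Q) + 9 = 9 + K + Q)
A(6, 0)*(17 - 28) + j(-57, -50) = 5*(17 - 28) + (9 - 50 - 57) = 5*(-11) - 98 = -55 - 98 = -153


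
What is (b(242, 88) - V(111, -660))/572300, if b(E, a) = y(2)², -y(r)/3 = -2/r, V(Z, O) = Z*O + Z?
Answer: 36579/286150 ≈ 0.12783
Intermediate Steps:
V(Z, O) = Z + O*Z (V(Z, O) = O*Z + Z = Z + O*Z)
y(r) = 6/r (y(r) = -(-6)/r = 6/r)
b(E, a) = 9 (b(E, a) = (6/2)² = (6*(½))² = 3² = 9)
(b(242, 88) - V(111, -660))/572300 = (9 - 111*(1 - 660))/572300 = (9 - 111*(-659))*(1/572300) = (9 - 1*(-73149))*(1/572300) = (9 + 73149)*(1/572300) = 73158*(1/572300) = 36579/286150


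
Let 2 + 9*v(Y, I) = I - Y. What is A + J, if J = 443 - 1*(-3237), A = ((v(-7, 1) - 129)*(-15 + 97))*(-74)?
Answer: 2347220/3 ≈ 7.8241e+5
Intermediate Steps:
v(Y, I) = -2/9 - Y/9 + I/9 (v(Y, I) = -2/9 + (I - Y)/9 = -2/9 + (-Y/9 + I/9) = -2/9 - Y/9 + I/9)
A = 2336180/3 (A = (((-2/9 - 1/9*(-7) + (1/9)*1) - 129)*(-15 + 97))*(-74) = (((-2/9 + 7/9 + 1/9) - 129)*82)*(-74) = ((2/3 - 129)*82)*(-74) = -385/3*82*(-74) = -31570/3*(-74) = 2336180/3 ≈ 7.7873e+5)
J = 3680 (J = 443 + 3237 = 3680)
A + J = 2336180/3 + 3680 = 2347220/3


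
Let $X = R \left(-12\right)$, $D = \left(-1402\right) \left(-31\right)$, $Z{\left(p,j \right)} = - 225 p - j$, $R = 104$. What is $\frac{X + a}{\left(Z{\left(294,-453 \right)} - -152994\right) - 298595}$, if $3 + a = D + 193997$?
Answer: $- \frac{118104}{105649} \approx -1.1179$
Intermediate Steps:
$Z{\left(p,j \right)} = - j - 225 p$
$D = 43462$
$a = 237456$ ($a = -3 + \left(43462 + 193997\right) = -3 + 237459 = 237456$)
$X = -1248$ ($X = 104 \left(-12\right) = -1248$)
$\frac{X + a}{\left(Z{\left(294,-453 \right)} - -152994\right) - 298595} = \frac{-1248 + 237456}{\left(\left(\left(-1\right) \left(-453\right) - 66150\right) - -152994\right) - 298595} = \frac{236208}{\left(\left(453 - 66150\right) + 152994\right) - 298595} = \frac{236208}{\left(-65697 + 152994\right) - 298595} = \frac{236208}{87297 - 298595} = \frac{236208}{-211298} = 236208 \left(- \frac{1}{211298}\right) = - \frac{118104}{105649}$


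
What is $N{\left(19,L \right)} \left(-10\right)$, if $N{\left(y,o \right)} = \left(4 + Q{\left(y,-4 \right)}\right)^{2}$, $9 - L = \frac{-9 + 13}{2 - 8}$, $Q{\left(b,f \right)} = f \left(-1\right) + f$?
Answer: $-160$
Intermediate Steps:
$Q{\left(b,f \right)} = 0$ ($Q{\left(b,f \right)} = - f + f = 0$)
$L = \frac{29}{3}$ ($L = 9 - \frac{-9 + 13}{2 - 8} = 9 - \frac{4}{-6} = 9 - 4 \left(- \frac{1}{6}\right) = 9 - - \frac{2}{3} = 9 + \frac{2}{3} = \frac{29}{3} \approx 9.6667$)
$N{\left(y,o \right)} = 16$ ($N{\left(y,o \right)} = \left(4 + 0\right)^{2} = 4^{2} = 16$)
$N{\left(19,L \right)} \left(-10\right) = 16 \left(-10\right) = -160$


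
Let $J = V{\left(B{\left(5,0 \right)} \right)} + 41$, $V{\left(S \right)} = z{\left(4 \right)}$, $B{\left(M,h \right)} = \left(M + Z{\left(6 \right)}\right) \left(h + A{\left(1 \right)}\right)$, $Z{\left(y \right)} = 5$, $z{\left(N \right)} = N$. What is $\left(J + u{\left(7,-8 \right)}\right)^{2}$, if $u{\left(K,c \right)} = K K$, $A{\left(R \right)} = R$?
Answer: $8836$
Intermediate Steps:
$u{\left(K,c \right)} = K^{2}$
$B{\left(M,h \right)} = \left(1 + h\right) \left(5 + M\right)$ ($B{\left(M,h \right)} = \left(M + 5\right) \left(h + 1\right) = \left(5 + M\right) \left(1 + h\right) = \left(1 + h\right) \left(5 + M\right)$)
$V{\left(S \right)} = 4$
$J = 45$ ($J = 4 + 41 = 45$)
$\left(J + u{\left(7,-8 \right)}\right)^{2} = \left(45 + 7^{2}\right)^{2} = \left(45 + 49\right)^{2} = 94^{2} = 8836$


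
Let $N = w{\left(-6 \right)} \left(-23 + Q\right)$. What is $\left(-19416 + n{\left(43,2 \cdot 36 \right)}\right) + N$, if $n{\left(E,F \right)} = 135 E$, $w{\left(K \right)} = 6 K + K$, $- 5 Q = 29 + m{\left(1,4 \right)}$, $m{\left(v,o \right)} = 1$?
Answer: $-12393$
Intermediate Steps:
$Q = -6$ ($Q = - \frac{29 + 1}{5} = \left(- \frac{1}{5}\right) 30 = -6$)
$w{\left(K \right)} = 7 K$
$N = 1218$ ($N = 7 \left(-6\right) \left(-23 - 6\right) = \left(-42\right) \left(-29\right) = 1218$)
$\left(-19416 + n{\left(43,2 \cdot 36 \right)}\right) + N = \left(-19416 + 135 \cdot 43\right) + 1218 = \left(-19416 + 5805\right) + 1218 = -13611 + 1218 = -12393$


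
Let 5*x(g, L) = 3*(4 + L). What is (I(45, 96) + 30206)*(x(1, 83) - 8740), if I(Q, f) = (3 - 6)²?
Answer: -262501877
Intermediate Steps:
x(g, L) = 12/5 + 3*L/5 (x(g, L) = (3*(4 + L))/5 = (12 + 3*L)/5 = 12/5 + 3*L/5)
I(Q, f) = 9 (I(Q, f) = (-3)² = 9)
(I(45, 96) + 30206)*(x(1, 83) - 8740) = (9 + 30206)*((12/5 + (⅗)*83) - 8740) = 30215*((12/5 + 249/5) - 8740) = 30215*(261/5 - 8740) = 30215*(-43439/5) = -262501877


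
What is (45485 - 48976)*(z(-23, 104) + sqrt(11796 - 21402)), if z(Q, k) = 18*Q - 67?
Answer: 1679171 - 3491*I*sqrt(9606) ≈ 1.6792e+6 - 3.4215e+5*I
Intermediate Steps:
z(Q, k) = -67 + 18*Q
(45485 - 48976)*(z(-23, 104) + sqrt(11796 - 21402)) = (45485 - 48976)*((-67 + 18*(-23)) + sqrt(11796 - 21402)) = -3491*((-67 - 414) + sqrt(-9606)) = -3491*(-481 + I*sqrt(9606)) = 1679171 - 3491*I*sqrt(9606)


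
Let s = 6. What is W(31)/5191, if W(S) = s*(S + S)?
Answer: 372/5191 ≈ 0.071662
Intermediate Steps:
W(S) = 12*S (W(S) = 6*(S + S) = 6*(2*S) = 12*S)
W(31)/5191 = (12*31)/5191 = 372*(1/5191) = 372/5191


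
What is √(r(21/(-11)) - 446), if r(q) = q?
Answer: I*√54197/11 ≈ 21.164*I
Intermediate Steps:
√(r(21/(-11)) - 446) = √(21/(-11) - 446) = √(21*(-1/11) - 446) = √(-21/11 - 446) = √(-4927/11) = I*√54197/11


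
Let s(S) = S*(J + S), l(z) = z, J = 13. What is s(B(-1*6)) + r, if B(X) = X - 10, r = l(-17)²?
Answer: 337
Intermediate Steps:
r = 289 (r = (-17)² = 289)
B(X) = -10 + X
s(S) = S*(13 + S)
s(B(-1*6)) + r = (-10 - 1*6)*(13 + (-10 - 1*6)) + 289 = (-10 - 6)*(13 + (-10 - 6)) + 289 = -16*(13 - 16) + 289 = -16*(-3) + 289 = 48 + 289 = 337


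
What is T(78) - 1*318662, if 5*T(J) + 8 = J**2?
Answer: -1587234/5 ≈ -3.1745e+5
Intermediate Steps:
T(J) = -8/5 + J**2/5
T(78) - 1*318662 = (-8/5 + (1/5)*78**2) - 1*318662 = (-8/5 + (1/5)*6084) - 318662 = (-8/5 + 6084/5) - 318662 = 6076/5 - 318662 = -1587234/5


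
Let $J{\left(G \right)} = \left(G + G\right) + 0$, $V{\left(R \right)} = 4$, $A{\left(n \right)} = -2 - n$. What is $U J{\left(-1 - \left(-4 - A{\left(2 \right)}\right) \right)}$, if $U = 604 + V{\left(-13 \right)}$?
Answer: $-1216$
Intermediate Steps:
$J{\left(G \right)} = 2 G$ ($J{\left(G \right)} = 2 G + 0 = 2 G$)
$U = 608$ ($U = 604 + 4 = 608$)
$U J{\left(-1 - \left(-4 - A{\left(2 \right)}\right) \right)} = 608 \cdot 2 \left(-1 - \left(-4 - \left(-2 - 2\right)\right)\right) = 608 \cdot 2 \left(-1 - \left(-4 - -4\right)\right) = 608 \cdot 2 \left(-1 - \left(-4 + 4\right)\right) = 608 \cdot 2 \left(-1 - 0\right) = 608 \cdot 2 \left(-1 + 0\right) = 608 \cdot 2 \left(-1\right) = 608 \left(-2\right) = -1216$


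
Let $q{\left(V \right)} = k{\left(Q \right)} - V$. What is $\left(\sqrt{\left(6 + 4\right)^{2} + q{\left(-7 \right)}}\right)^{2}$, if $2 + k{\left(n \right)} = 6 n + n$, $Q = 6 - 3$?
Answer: $126$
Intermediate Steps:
$Q = 3$ ($Q = 6 - 3 = 3$)
$k{\left(n \right)} = -2 + 7 n$ ($k{\left(n \right)} = -2 + \left(6 n + n\right) = -2 + 7 n$)
$q{\left(V \right)} = 19 - V$ ($q{\left(V \right)} = \left(-2 + 7 \cdot 3\right) - V = \left(-2 + 21\right) - V = 19 - V$)
$\left(\sqrt{\left(6 + 4\right)^{2} + q{\left(-7 \right)}}\right)^{2} = \left(\sqrt{\left(6 + 4\right)^{2} + \left(19 - -7\right)}\right)^{2} = \left(\sqrt{10^{2} + \left(19 + 7\right)}\right)^{2} = \left(\sqrt{100 + 26}\right)^{2} = \left(\sqrt{126}\right)^{2} = \left(3 \sqrt{14}\right)^{2} = 126$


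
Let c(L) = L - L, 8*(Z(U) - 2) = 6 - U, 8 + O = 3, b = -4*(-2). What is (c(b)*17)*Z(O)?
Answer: 0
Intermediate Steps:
b = 8
O = -5 (O = -8 + 3 = -5)
Z(U) = 11/4 - U/8 (Z(U) = 2 + (6 - U)/8 = 2 + (3/4 - U/8) = 11/4 - U/8)
c(L) = 0
(c(b)*17)*Z(O) = (0*17)*(11/4 - 1/8*(-5)) = 0*(11/4 + 5/8) = 0*(27/8) = 0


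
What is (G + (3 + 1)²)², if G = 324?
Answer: 115600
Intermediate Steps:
(G + (3 + 1)²)² = (324 + (3 + 1)²)² = (324 + 4²)² = (324 + 16)² = 340² = 115600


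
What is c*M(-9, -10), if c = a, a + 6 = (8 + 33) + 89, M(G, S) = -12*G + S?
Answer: 12152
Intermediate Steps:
M(G, S) = S - 12*G
a = 124 (a = -6 + ((8 + 33) + 89) = -6 + (41 + 89) = -6 + 130 = 124)
c = 124
c*M(-9, -10) = 124*(-10 - 12*(-9)) = 124*(-10 + 108) = 124*98 = 12152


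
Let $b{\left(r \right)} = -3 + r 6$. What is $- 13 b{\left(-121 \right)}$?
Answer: $9477$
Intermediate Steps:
$b{\left(r \right)} = -3 + 6 r$
$- 13 b{\left(-121 \right)} = - 13 \left(-3 + 6 \left(-121\right)\right) = - 13 \left(-3 - 726\right) = \left(-13\right) \left(-729\right) = 9477$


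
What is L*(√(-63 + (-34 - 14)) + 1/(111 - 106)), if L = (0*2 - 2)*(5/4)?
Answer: -½ - 5*I*√111/2 ≈ -0.5 - 26.339*I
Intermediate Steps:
L = -5/2 (L = (0 - 2)*(5*(¼)) = -2*5/4 = -5/2 ≈ -2.5000)
L*(√(-63 + (-34 - 14)) + 1/(111 - 106)) = -5*(√(-63 + (-34 - 14)) + 1/(111 - 106))/2 = -5*(√(-63 - 48) + 1/5)/2 = -5*(√(-111) + ⅕)/2 = -5*(I*√111 + ⅕)/2 = -5*(⅕ + I*√111)/2 = -½ - 5*I*√111/2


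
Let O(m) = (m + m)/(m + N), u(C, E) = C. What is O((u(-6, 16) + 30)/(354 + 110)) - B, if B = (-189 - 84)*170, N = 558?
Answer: 500717492/10789 ≈ 46410.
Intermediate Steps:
B = -46410 (B = -273*170 = -46410)
O(m) = 2*m/(558 + m) (O(m) = (m + m)/(m + 558) = (2*m)/(558 + m) = 2*m/(558 + m))
O((u(-6, 16) + 30)/(354 + 110)) - B = 2*((-6 + 30)/(354 + 110))/(558 + (-6 + 30)/(354 + 110)) - 1*(-46410) = 2*(24/464)/(558 + 24/464) + 46410 = 2*(24*(1/464))/(558 + 24*(1/464)) + 46410 = 2*(3/58)/(558 + 3/58) + 46410 = 2*(3/58)/(32367/58) + 46410 = 2*(3/58)*(58/32367) + 46410 = 2/10789 + 46410 = 500717492/10789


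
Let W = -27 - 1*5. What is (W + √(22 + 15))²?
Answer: (32 - √37)² ≈ 671.70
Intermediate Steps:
W = -32 (W = -27 - 5 = -32)
(W + √(22 + 15))² = (-32 + √(22 + 15))² = (-32 + √37)²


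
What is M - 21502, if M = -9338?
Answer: -30840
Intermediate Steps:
M - 21502 = -9338 - 21502 = -30840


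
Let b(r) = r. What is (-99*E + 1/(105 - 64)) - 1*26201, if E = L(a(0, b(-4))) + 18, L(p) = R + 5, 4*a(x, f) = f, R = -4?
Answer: -1151361/41 ≈ -28082.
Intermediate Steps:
a(x, f) = f/4
L(p) = 1 (L(p) = -4 + 5 = 1)
E = 19 (E = 1 + 18 = 19)
(-99*E + 1/(105 - 64)) - 1*26201 = (-99*19 + 1/(105 - 64)) - 1*26201 = (-1881 + 1/41) - 26201 = -77120/41 - 26201 = -1151361/41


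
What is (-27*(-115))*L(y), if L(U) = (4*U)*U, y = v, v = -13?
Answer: 2098980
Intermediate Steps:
y = -13
L(U) = 4*U**2
(-27*(-115))*L(y) = (-27*(-115))*(4*(-13)**2) = 3105*(4*169) = 3105*676 = 2098980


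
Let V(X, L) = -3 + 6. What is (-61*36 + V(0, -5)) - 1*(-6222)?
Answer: 4029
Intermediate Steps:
V(X, L) = 3
(-61*36 + V(0, -5)) - 1*(-6222) = (-61*36 + 3) - 1*(-6222) = (-2196 + 3) + 6222 = -2193 + 6222 = 4029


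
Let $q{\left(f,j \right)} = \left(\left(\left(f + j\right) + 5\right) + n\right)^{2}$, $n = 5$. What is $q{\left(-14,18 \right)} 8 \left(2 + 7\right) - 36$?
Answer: $14076$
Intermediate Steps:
$q{\left(f,j \right)} = \left(10 + f + j\right)^{2}$ ($q{\left(f,j \right)} = \left(\left(\left(f + j\right) + 5\right) + 5\right)^{2} = \left(\left(5 + f + j\right) + 5\right)^{2} = \left(10 + f + j\right)^{2}$)
$q{\left(-14,18 \right)} 8 \left(2 + 7\right) - 36 = \left(10 - 14 + 18\right)^{2} \cdot 8 \left(2 + 7\right) - 36 = 14^{2} \cdot 8 \cdot 9 - 36 = 196 \cdot 72 - 36 = 14112 - 36 = 14076$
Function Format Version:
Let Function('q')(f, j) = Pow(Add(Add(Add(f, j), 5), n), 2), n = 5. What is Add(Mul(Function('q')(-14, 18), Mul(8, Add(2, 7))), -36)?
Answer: 14076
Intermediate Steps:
Function('q')(f, j) = Pow(Add(10, f, j), 2) (Function('q')(f, j) = Pow(Add(Add(Add(f, j), 5), 5), 2) = Pow(Add(Add(5, f, j), 5), 2) = Pow(Add(10, f, j), 2))
Add(Mul(Function('q')(-14, 18), Mul(8, Add(2, 7))), -36) = Add(Mul(Pow(Add(10, -14, 18), 2), Mul(8, Add(2, 7))), -36) = Add(Mul(Pow(14, 2), Mul(8, 9)), -36) = Add(Mul(196, 72), -36) = Add(14112, -36) = 14076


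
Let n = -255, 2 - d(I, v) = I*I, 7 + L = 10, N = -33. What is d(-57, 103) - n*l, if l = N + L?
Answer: -10897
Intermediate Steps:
L = 3 (L = -7 + 10 = 3)
d(I, v) = 2 - I**2 (d(I, v) = 2 - I*I = 2 - I**2)
l = -30 (l = -33 + 3 = -30)
d(-57, 103) - n*l = (2 - 1*(-57)**2) - (-255)*(-30) = (2 - 1*3249) - 1*7650 = (2 - 3249) - 7650 = -3247 - 7650 = -10897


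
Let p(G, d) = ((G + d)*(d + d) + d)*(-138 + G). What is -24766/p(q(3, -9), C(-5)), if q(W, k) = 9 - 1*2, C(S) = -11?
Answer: 3538/1441 ≈ 2.4552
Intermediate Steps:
q(W, k) = 7 (q(W, k) = 9 - 2 = 7)
p(G, d) = (-138 + G)*(d + 2*d*(G + d)) (p(G, d) = ((G + d)*(2*d) + d)*(-138 + G) = (2*d*(G + d) + d)*(-138 + G) = (d + 2*d*(G + d))*(-138 + G) = (-138 + G)*(d + 2*d*(G + d)))
-24766/p(q(3, -9), C(-5)) = -24766*(-1/(11*(-138 - 276*(-11) - 275*7 + 2*7**2 + 2*7*(-11)))) = -24766*(-1/(11*(-138 + 3036 - 1925 + 2*49 - 154))) = -24766*(-1/(11*(-138 + 3036 - 1925 + 98 - 154))) = -24766/((-11*917)) = -24766/(-10087) = -24766*(-1/10087) = 3538/1441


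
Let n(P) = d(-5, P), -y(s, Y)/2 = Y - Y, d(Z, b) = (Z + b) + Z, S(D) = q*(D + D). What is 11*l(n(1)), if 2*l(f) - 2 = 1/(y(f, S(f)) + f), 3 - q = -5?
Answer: 187/18 ≈ 10.389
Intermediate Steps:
q = 8 (q = 3 - 1*(-5) = 3 + 5 = 8)
S(D) = 16*D (S(D) = 8*(D + D) = 8*(2*D) = 16*D)
d(Z, b) = b + 2*Z
y(s, Y) = 0 (y(s, Y) = -2*(Y - Y) = -2*0 = 0)
n(P) = -10 + P (n(P) = P + 2*(-5) = P - 10 = -10 + P)
l(f) = 1 + 1/(2*f) (l(f) = 1 + 1/(2*(0 + f)) = 1 + 1/(2*f))
11*l(n(1)) = 11*((½ + (-10 + 1))/(-10 + 1)) = 11*((½ - 9)/(-9)) = 11*(-⅑*(-17/2)) = 11*(17/18) = 187/18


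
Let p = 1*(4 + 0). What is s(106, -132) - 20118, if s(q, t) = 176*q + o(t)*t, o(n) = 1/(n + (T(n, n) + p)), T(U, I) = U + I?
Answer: -143243/98 ≈ -1461.7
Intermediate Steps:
T(U, I) = I + U
p = 4 (p = 1*4 = 4)
o(n) = 1/(4 + 3*n) (o(n) = 1/(n + ((n + n) + 4)) = 1/(n + (2*n + 4)) = 1/(n + (4 + 2*n)) = 1/(4 + 3*n))
s(q, t) = 176*q + t/(4 + 3*t)
s(106, -132) - 20118 = (-132 + 176*106*(4 + 3*(-132)))/(4 + 3*(-132)) - 20118 = (-132 + 176*106*(4 - 396))/(4 - 396) - 20118 = (-132 + 176*106*(-392))/(-392) - 20118 = -(-132 - 7313152)/392 - 20118 = -1/392*(-7313284) - 20118 = 1828321/98 - 20118 = -143243/98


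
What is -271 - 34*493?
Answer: -17033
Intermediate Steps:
-271 - 34*493 = -271 - 16762 = -17033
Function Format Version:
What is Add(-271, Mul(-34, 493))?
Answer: -17033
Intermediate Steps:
Add(-271, Mul(-34, 493)) = Add(-271, -16762) = -17033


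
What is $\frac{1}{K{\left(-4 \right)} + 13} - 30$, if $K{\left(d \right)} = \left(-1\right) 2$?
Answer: $- \frac{329}{11} \approx -29.909$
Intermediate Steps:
$K{\left(d \right)} = -2$
$\frac{1}{K{\left(-4 \right)} + 13} - 30 = \frac{1}{-2 + 13} - 30 = \frac{1}{11} - 30 = - \frac{329}{11}$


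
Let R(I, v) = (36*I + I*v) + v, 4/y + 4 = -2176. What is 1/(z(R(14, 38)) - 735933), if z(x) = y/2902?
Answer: -1581590/1163944273471 ≈ -1.3588e-6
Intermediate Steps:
y = -1/545 (y = 4/(-4 - 2176) = 4/(-2180) = 4*(-1/2180) = -1/545 ≈ -0.0018349)
R(I, v) = v + 36*I + I*v
z(x) = -1/1581590 (z(x) = -1/545/2902 = -1/545*1/2902 = -1/1581590)
1/(z(R(14, 38)) - 735933) = 1/(-1/1581590 - 735933) = 1/(-1163944273471/1581590) = -1581590/1163944273471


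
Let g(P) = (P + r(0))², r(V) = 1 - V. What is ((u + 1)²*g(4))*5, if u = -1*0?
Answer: 125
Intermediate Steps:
u = 0
g(P) = (1 + P)² (g(P) = (P + (1 - 1*0))² = (P + (1 + 0))² = (P + 1)² = (1 + P)²)
((u + 1)²*g(4))*5 = ((0 + 1)²*(1 + 4)²)*5 = (1²*5²)*5 = (1*25)*5 = 25*5 = 125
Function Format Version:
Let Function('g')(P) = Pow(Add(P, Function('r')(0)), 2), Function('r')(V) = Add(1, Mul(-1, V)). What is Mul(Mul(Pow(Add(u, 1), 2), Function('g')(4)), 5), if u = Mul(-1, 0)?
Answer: 125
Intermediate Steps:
u = 0
Function('g')(P) = Pow(Add(1, P), 2) (Function('g')(P) = Pow(Add(P, Add(1, Mul(-1, 0))), 2) = Pow(Add(P, Add(1, 0)), 2) = Pow(Add(P, 1), 2) = Pow(Add(1, P), 2))
Mul(Mul(Pow(Add(u, 1), 2), Function('g')(4)), 5) = Mul(Mul(Pow(Add(0, 1), 2), Pow(Add(1, 4), 2)), 5) = Mul(Mul(Pow(1, 2), Pow(5, 2)), 5) = Mul(Mul(1, 25), 5) = Mul(25, 5) = 125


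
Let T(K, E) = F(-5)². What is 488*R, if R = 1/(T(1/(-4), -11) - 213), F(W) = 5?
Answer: -122/47 ≈ -2.5957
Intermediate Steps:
T(K, E) = 25 (T(K, E) = 5² = 25)
R = -1/188 (R = 1/(25 - 213) = 1/(-188) = -1/188 ≈ -0.0053191)
488*R = 488*(-1/188) = -122/47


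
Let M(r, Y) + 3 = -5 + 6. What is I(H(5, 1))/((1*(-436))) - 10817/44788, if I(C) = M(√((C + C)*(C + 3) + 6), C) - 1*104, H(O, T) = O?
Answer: 7829/4881892 ≈ 0.0016037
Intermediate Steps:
M(r, Y) = -2 (M(r, Y) = -3 + (-5 + 6) = -3 + 1 = -2)
I(C) = -106 (I(C) = -2 - 1*104 = -2 - 104 = -106)
I(H(5, 1))/((1*(-436))) - 10817/44788 = -106/(1*(-436)) - 10817/44788 = -106/(-436) - 10817*1/44788 = -106*(-1/436) - 10817/44788 = 53/218 - 10817/44788 = 7829/4881892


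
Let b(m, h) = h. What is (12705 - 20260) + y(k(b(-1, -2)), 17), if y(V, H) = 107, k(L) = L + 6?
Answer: -7448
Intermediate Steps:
k(L) = 6 + L
(12705 - 20260) + y(k(b(-1, -2)), 17) = (12705 - 20260) + 107 = -7555 + 107 = -7448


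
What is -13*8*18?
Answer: -1872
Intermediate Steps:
-13*8*18 = -104*18 = -1872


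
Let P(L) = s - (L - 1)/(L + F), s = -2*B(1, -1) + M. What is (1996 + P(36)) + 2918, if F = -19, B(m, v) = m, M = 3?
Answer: 83520/17 ≈ 4912.9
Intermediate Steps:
s = 1 (s = -2*1 + 3 = -2 + 3 = 1)
P(L) = 1 - (-1 + L)/(-19 + L) (P(L) = 1 - (L - 1)/(L - 19) = 1 - (-1 + L)/(-19 + L))
(1996 + P(36)) + 2918 = (1996 - 18/(-19 + 36)) + 2918 = (1996 - 18/17) + 2918 = 33914/17 + 2918 = 83520/17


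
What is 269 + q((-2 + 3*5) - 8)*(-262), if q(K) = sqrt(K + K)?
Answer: 269 - 262*sqrt(10) ≈ -559.52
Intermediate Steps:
q(K) = sqrt(2)*sqrt(K) (q(K) = sqrt(2*K) = sqrt(2)*sqrt(K))
269 + q((-2 + 3*5) - 8)*(-262) = 269 + (sqrt(2)*sqrt((-2 + 3*5) - 8))*(-262) = 269 + (sqrt(2)*sqrt((-2 + 15) - 8))*(-262) = 269 + (sqrt(2)*sqrt(13 - 8))*(-262) = 269 + (sqrt(2)*sqrt(5))*(-262) = 269 + sqrt(10)*(-262) = 269 - 262*sqrt(10)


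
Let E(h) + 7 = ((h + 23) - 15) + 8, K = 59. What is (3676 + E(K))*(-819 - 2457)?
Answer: -12265344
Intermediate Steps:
E(h) = 9 + h (E(h) = -7 + (((h + 23) - 15) + 8) = -7 + (((23 + h) - 15) + 8) = -7 + ((8 + h) + 8) = -7 + (16 + h) = 9 + h)
(3676 + E(K))*(-819 - 2457) = (3676 + (9 + 59))*(-819 - 2457) = (3676 + 68)*(-3276) = 3744*(-3276) = -12265344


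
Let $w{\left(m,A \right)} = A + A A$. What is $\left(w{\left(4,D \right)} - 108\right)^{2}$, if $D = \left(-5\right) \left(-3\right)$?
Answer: $17424$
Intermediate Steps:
$D = 15$
$w{\left(m,A \right)} = A + A^{2}$
$\left(w{\left(4,D \right)} - 108\right)^{2} = \left(15 \left(1 + 15\right) - 108\right)^{2} = \left(15 \cdot 16 - 108\right)^{2} = \left(240 - 108\right)^{2} = 132^{2} = 17424$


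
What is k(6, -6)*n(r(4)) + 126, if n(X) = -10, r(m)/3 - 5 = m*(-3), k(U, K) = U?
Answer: 66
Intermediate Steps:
r(m) = 15 - 9*m (r(m) = 15 + 3*(m*(-3)) = 15 + 3*(-3*m) = 15 - 9*m)
k(6, -6)*n(r(4)) + 126 = 6*(-10) + 126 = -60 + 126 = 66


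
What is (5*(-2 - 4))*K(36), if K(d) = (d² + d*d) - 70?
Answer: -75660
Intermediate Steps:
K(d) = -70 + 2*d² (K(d) = (d² + d²) - 70 = 2*d² - 70 = -70 + 2*d²)
(5*(-2 - 4))*K(36) = (5*(-2 - 4))*(-70 + 2*36²) = (5*(-6))*(-70 + 2*1296) = -30*(-70 + 2592) = -30*2522 = -75660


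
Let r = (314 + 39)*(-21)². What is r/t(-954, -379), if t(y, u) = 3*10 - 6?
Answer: 51891/8 ≈ 6486.4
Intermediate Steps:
t(y, u) = 24 (t(y, u) = 30 - 6 = 24)
r = 155673 (r = 353*441 = 155673)
r/t(-954, -379) = 155673/24 = 155673*(1/24) = 51891/8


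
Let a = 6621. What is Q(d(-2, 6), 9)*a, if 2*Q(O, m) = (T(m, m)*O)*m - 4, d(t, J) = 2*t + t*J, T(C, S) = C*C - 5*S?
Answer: -17174874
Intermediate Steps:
T(C, S) = C² - 5*S
d(t, J) = 2*t + J*t
Q(O, m) = -2 + O*m*(m² - 5*m)/2 (Q(O, m) = (((m² - 5*m)*O)*m - 4)/2 = ((O*(m² - 5*m))*m - 4)/2 = (O*m*(m² - 5*m) - 4)/2 = (-4 + O*m*(m² - 5*m))/2 = -2 + O*m*(m² - 5*m)/2)
Q(d(-2, 6), 9)*a = (-2 + (½)*(-2*(2 + 6))*9²*(-5 + 9))*6621 = (-2 + (½)*(-2*8)*81*4)*6621 = (-2 + (½)*(-16)*81*4)*6621 = (-2 - 2592)*6621 = -2594*6621 = -17174874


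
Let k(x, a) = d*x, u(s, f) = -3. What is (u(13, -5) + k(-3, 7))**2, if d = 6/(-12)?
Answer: 9/4 ≈ 2.2500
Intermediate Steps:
d = -1/2 (d = 6*(-1/12) = -1/2 ≈ -0.50000)
k(x, a) = -x/2
(u(13, -5) + k(-3, 7))**2 = (-3 - 1/2*(-3))**2 = (-3 + 3/2)**2 = (-3/2)**2 = 9/4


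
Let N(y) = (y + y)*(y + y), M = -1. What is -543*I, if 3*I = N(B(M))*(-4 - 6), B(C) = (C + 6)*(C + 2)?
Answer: 181000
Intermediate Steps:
B(C) = (2 + C)*(6 + C) (B(C) = (6 + C)*(2 + C) = (2 + C)*(6 + C))
N(y) = 4*y² (N(y) = (2*y)*(2*y) = 4*y²)
I = -1000/3 (I = ((4*(12 + (-1)² + 8*(-1))²)*(-4 - 6))/3 = ((4*(12 + 1 - 8)²)*(-10))/3 = ((4*5²)*(-10))/3 = ((4*25)*(-10))/3 = (100*(-10))/3 = (⅓)*(-1000) = -1000/3 ≈ -333.33)
-543*I = -543*(-1000/3) = 181000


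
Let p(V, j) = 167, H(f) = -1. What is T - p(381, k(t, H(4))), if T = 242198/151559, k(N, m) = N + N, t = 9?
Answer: -25068155/151559 ≈ -165.40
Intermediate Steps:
k(N, m) = 2*N
T = 242198/151559 (T = 242198*(1/151559) = 242198/151559 ≈ 1.5980)
T - p(381, k(t, H(4))) = 242198/151559 - 1*167 = 242198/151559 - 167 = -25068155/151559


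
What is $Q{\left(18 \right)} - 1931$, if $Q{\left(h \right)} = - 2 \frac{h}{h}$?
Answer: $-1933$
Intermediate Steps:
$Q{\left(h \right)} = -2$ ($Q{\left(h \right)} = \left(-2\right) 1 = -2$)
$Q{\left(18 \right)} - 1931 = -2 - 1931 = -1933$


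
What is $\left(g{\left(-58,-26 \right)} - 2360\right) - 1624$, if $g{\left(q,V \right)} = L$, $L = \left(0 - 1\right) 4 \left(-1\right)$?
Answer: $-3980$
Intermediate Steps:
$L = 4$ ($L = \left(0 - 1\right) 4 \left(-1\right) = \left(-1\right) 4 \left(-1\right) = \left(-4\right) \left(-1\right) = 4$)
$g{\left(q,V \right)} = 4$
$\left(g{\left(-58,-26 \right)} - 2360\right) - 1624 = \left(4 - 2360\right) - 1624 = -2356 - 1624 = -3980$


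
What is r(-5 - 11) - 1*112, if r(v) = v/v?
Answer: -111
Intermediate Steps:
r(v) = 1
r(-5 - 11) - 1*112 = 1 - 1*112 = 1 - 112 = -111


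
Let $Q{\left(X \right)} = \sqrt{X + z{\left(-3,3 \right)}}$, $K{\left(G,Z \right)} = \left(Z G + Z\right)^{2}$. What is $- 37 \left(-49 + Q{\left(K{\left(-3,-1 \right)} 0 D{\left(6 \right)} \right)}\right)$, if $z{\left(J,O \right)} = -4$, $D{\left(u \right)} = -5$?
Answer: $1813 - 74 i \approx 1813.0 - 74.0 i$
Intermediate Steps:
$K{\left(G,Z \right)} = \left(Z + G Z\right)^{2}$ ($K{\left(G,Z \right)} = \left(G Z + Z\right)^{2} = \left(Z + G Z\right)^{2}$)
$Q{\left(X \right)} = \sqrt{-4 + X}$ ($Q{\left(X \right)} = \sqrt{X - 4} = \sqrt{-4 + X}$)
$- 37 \left(-49 + Q{\left(K{\left(-3,-1 \right)} 0 D{\left(6 \right)} \right)}\right) = - 37 \left(-49 + \sqrt{-4 + \left(-1\right)^{2} \left(1 - 3\right)^{2} \cdot 0 \left(-5\right)}\right) = - 37 \left(-49 + \sqrt{-4 + 1 \left(-2\right)^{2} \cdot 0 \left(-5\right)}\right) = - 37 \left(-49 + \sqrt{-4 + 1 \cdot 4 \cdot 0 \left(-5\right)}\right) = - 37 \left(-49 + \sqrt{-4 + 4 \cdot 0 \left(-5\right)}\right) = - 37 \left(-49 + \sqrt{-4 + 0 \left(-5\right)}\right) = - 37 \left(-49 + \sqrt{-4 + 0}\right) = - 37 \left(-49 + \sqrt{-4}\right) = - 37 \left(-49 + 2 i\right) = 1813 - 74 i$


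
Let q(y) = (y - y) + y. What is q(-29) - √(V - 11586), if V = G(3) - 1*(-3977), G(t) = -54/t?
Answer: -29 - I*√7627 ≈ -29.0 - 87.333*I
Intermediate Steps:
q(y) = y (q(y) = 0 + y = y)
V = 3959 (V = -54/3 - 1*(-3977) = -54*⅓ + 3977 = -18 + 3977 = 3959)
q(-29) - √(V - 11586) = -29 - √(3959 - 11586) = -29 - √(-7627) = -29 - I*√7627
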